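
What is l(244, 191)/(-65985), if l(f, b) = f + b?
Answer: -29/4399 ≈ -0.0065924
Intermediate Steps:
l(f, b) = b + f
l(244, 191)/(-65985) = (191 + 244)/(-65985) = 435*(-1/65985) = -29/4399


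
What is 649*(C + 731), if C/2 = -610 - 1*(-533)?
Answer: 374473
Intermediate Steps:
C = -154 (C = 2*(-610 - 1*(-533)) = 2*(-610 + 533) = 2*(-77) = -154)
649*(C + 731) = 649*(-154 + 731) = 649*577 = 374473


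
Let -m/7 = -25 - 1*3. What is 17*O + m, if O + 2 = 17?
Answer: 451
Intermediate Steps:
O = 15 (O = -2 + 17 = 15)
m = 196 (m = -7*(-25 - 1*3) = -7*(-25 - 3) = -7*(-28) = 196)
17*O + m = 17*15 + 196 = 255 + 196 = 451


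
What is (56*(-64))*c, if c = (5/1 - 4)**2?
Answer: -3584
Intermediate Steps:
c = 1 (c = (5*1 - 4)**2 = (5 - 4)**2 = 1**2 = 1)
(56*(-64))*c = (56*(-64))*1 = -3584*1 = -3584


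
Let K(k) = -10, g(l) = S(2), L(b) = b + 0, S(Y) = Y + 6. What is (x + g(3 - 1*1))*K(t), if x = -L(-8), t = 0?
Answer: -160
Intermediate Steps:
S(Y) = 6 + Y
L(b) = b
g(l) = 8 (g(l) = 6 + 2 = 8)
x = 8 (x = -1*(-8) = 8)
(x + g(3 - 1*1))*K(t) = (8 + 8)*(-10) = 16*(-10) = -160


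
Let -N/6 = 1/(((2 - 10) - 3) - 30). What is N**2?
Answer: 36/1681 ≈ 0.021416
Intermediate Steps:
N = 6/41 (N = -6/(((2 - 10) - 3) - 30) = -6/((-8 - 3) - 30) = -6/(-11 - 30) = -6/(-41) = -6*(-1/41) = 6/41 ≈ 0.14634)
N**2 = (6/41)**2 = 36/1681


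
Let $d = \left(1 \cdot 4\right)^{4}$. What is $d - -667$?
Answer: $923$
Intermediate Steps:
$d = 256$ ($d = 4^{4} = 256$)
$d - -667 = 256 - -667 = 256 + 667 = 923$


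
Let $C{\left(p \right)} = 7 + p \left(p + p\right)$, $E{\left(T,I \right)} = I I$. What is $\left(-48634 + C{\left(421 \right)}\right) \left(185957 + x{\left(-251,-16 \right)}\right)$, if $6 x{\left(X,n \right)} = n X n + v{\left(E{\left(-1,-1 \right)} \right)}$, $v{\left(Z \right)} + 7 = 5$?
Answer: $\frac{160800819410}{3} \approx 5.36 \cdot 10^{10}$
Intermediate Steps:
$E{\left(T,I \right)} = I^{2}$
$v{\left(Z \right)} = -2$ ($v{\left(Z \right)} = -7 + 5 = -2$)
$x{\left(X,n \right)} = - \frac{1}{3} + \frac{X n^{2}}{6}$ ($x{\left(X,n \right)} = \frac{n X n - 2}{6} = \frac{X n n - 2}{6} = \frac{X n^{2} - 2}{6} = \frac{-2 + X n^{2}}{6} = - \frac{1}{3} + \frac{X n^{2}}{6}$)
$C{\left(p \right)} = 7 + 2 p^{2}$ ($C{\left(p \right)} = 7 + p 2 p = 7 + 2 p^{2}$)
$\left(-48634 + C{\left(421 \right)}\right) \left(185957 + x{\left(-251,-16 \right)}\right) = \left(-48634 + \left(7 + 2 \cdot 421^{2}\right)\right) \left(185957 + \left(- \frac{1}{3} + \frac{1}{6} \left(-251\right) \left(-16\right)^{2}\right)\right) = \left(-48634 + \left(7 + 2 \cdot 177241\right)\right) \left(185957 + \left(- \frac{1}{3} + \frac{1}{6} \left(-251\right) 256\right)\right) = \left(-48634 + \left(7 + 354482\right)\right) \left(185957 - \frac{32129}{3}\right) = \left(-48634 + 354489\right) \left(185957 - \frac{32129}{3}\right) = 305855 \cdot \frac{525742}{3} = \frac{160800819410}{3}$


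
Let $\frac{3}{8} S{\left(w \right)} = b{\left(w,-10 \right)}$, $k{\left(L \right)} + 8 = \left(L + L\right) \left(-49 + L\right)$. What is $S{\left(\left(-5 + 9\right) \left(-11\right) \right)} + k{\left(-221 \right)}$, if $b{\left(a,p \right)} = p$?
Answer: $\frac{357916}{3} \approx 1.1931 \cdot 10^{5}$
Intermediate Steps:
$k{\left(L \right)} = -8 + 2 L \left(-49 + L\right)$ ($k{\left(L \right)} = -8 + \left(L + L\right) \left(-49 + L\right) = -8 + 2 L \left(-49 + L\right)$)
$S{\left(w \right)} = - \frac{80}{3}$ ($S{\left(w \right)} = \frac{8}{3} \left(-10\right) = - \frac{80}{3}$)
$S{\left(\left(-5 + 9\right) \left(-11\right) \right)} + k{\left(-221 \right)} = - \frac{80}{3} - \left(-21650 - 97682\right) = - \frac{80}{3} + \left(-8 + 21658 + 2 \cdot 48841\right) = - \frac{80}{3} + \left(-8 + 21658 + 97682\right) = - \frac{80}{3} + 119332 = \frac{357916}{3}$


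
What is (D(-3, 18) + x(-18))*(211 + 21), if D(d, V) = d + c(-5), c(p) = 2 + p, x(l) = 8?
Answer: 464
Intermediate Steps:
D(d, V) = -3 + d (D(d, V) = d + (2 - 5) = d - 3 = -3 + d)
(D(-3, 18) + x(-18))*(211 + 21) = ((-3 - 3) + 8)*(211 + 21) = (-6 + 8)*232 = 2*232 = 464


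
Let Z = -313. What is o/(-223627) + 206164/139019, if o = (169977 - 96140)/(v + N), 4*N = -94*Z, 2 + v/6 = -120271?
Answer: 1401326557184758/944931976145635 ≈ 1.4830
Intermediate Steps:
v = -721638 (v = -12 + 6*(-120271) = -12 - 721626 = -721638)
N = 14711/2 (N = (-94*(-313))/4 = (1/4)*29422 = 14711/2 ≈ 7355.5)
o = -3142/30395 (o = (169977 - 96140)/(-721638 + 14711/2) = 73837/(-1428565/2) = 73837*(-2/1428565) = -3142/30395 ≈ -0.10337)
o/(-223627) + 206164/139019 = -3142/30395/(-223627) + 206164/139019 = -3142/30395*(-1/223627) + 206164*(1/139019) = 3142/6797142665 + 206164/139019 = 1401326557184758/944931976145635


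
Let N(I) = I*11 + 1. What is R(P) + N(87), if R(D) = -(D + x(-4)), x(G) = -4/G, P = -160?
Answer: 1117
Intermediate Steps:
N(I) = 1 + 11*I (N(I) = 11*I + 1 = 1 + 11*I)
R(D) = -1 - D (R(D) = -(D - 4/(-4)) = -(D - 4*(-¼)) = -(D + 1) = -(1 + D) = -1 - D)
R(P) + N(87) = (-1 - 1*(-160)) + (1 + 11*87) = (-1 + 160) + (1 + 957) = 159 + 958 = 1117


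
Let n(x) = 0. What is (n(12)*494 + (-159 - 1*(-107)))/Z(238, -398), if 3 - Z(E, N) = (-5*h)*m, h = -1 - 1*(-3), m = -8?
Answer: 52/77 ≈ 0.67532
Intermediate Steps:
h = 2 (h = -1 + 3 = 2)
Z(E, N) = -77 (Z(E, N) = 3 - (-5*2)*(-8) = 3 - (-10)*(-8) = 3 - 1*80 = 3 - 80 = -77)
(n(12)*494 + (-159 - 1*(-107)))/Z(238, -398) = (0*494 + (-159 - 1*(-107)))/(-77) = (0 + (-159 + 107))*(-1/77) = (0 - 52)*(-1/77) = -52*(-1/77) = 52/77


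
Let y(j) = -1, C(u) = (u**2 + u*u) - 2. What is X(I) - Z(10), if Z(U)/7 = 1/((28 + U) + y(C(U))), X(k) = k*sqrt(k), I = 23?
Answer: -7/37 + 23*sqrt(23) ≈ 110.11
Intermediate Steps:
C(u) = -2 + 2*u**2 (C(u) = (u**2 + u**2) - 2 = 2*u**2 - 2 = -2 + 2*u**2)
X(k) = k**(3/2)
Z(U) = 7/(27 + U) (Z(U) = 7/((28 + U) - 1) = 7/(27 + U))
X(I) - Z(10) = 23**(3/2) - 7/(27 + 10) = 23*sqrt(23) - 7/37 = -7/37 + 23*sqrt(23)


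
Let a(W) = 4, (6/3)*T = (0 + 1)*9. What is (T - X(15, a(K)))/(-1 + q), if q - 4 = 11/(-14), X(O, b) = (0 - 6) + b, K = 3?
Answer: 91/31 ≈ 2.9355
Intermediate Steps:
T = 9/2 (T = ((0 + 1)*9)/2 = (1*9)/2 = (½)*9 = 9/2 ≈ 4.5000)
X(O, b) = -6 + b
q = 45/14 (q = 4 + 11/(-14) = 4 + 11*(-1/14) = 4 - 11/14 = 45/14 ≈ 3.2143)
(T - X(15, a(K)))/(-1 + q) = (9/2 - (-6 + 4))/(-1 + 45/14) = (9/2 - 1*(-2))/(31/14) = (9/2 + 2)*(14/31) = (13/2)*(14/31) = 91/31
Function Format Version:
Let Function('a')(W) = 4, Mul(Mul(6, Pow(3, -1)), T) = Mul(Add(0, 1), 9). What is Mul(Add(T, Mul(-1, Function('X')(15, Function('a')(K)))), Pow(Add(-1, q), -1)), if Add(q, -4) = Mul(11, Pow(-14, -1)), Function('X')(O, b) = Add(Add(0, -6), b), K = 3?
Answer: Rational(91, 31) ≈ 2.9355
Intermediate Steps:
T = Rational(9, 2) (T = Mul(Rational(1, 2), Mul(Add(0, 1), 9)) = Mul(Rational(1, 2), Mul(1, 9)) = Mul(Rational(1, 2), 9) = Rational(9, 2) ≈ 4.5000)
Function('X')(O, b) = Add(-6, b)
q = Rational(45, 14) (q = Add(4, Mul(11, Pow(-14, -1))) = Add(4, Mul(11, Rational(-1, 14))) = Add(4, Rational(-11, 14)) = Rational(45, 14) ≈ 3.2143)
Mul(Add(T, Mul(-1, Function('X')(15, Function('a')(K)))), Pow(Add(-1, q), -1)) = Mul(Add(Rational(9, 2), Mul(-1, Add(-6, 4))), Pow(Add(-1, Rational(45, 14)), -1)) = Mul(Add(Rational(9, 2), Mul(-1, -2)), Pow(Rational(31, 14), -1)) = Mul(Add(Rational(9, 2), 2), Rational(14, 31)) = Mul(Rational(13, 2), Rational(14, 31)) = Rational(91, 31)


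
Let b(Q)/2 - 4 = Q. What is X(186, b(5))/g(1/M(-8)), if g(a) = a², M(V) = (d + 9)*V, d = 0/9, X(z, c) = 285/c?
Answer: 82080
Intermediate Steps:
b(Q) = 8 + 2*Q
d = 0 (d = 0*(⅑) = 0)
M(V) = 9*V (M(V) = (0 + 9)*V = 9*V)
X(186, b(5))/g(1/M(-8)) = (285/(8 + 2*5))/((1/(9*(-8)))²) = (285/(8 + 10))/((1/(-72))²) = (285/18)/((-1/72)²) = (285*(1/18))/(1/5184) = (95/6)*5184 = 82080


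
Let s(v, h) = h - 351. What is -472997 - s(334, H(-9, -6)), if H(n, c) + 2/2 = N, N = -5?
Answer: -472640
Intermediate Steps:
H(n, c) = -6 (H(n, c) = -1 - 5 = -6)
s(v, h) = -351 + h
-472997 - s(334, H(-9, -6)) = -472997 - (-351 - 6) = -472997 - 1*(-357) = -472997 + 357 = -472640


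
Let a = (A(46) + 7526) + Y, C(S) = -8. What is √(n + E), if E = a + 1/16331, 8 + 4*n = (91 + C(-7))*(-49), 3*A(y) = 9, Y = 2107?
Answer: √9192936171433/32662 ≈ 92.829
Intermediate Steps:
A(y) = 3 (A(y) = (⅓)*9 = 3)
a = 9636 (a = (3 + 7526) + 2107 = 7529 + 2107 = 9636)
n = -4075/4 (n = -2 + ((91 - 8)*(-49))/4 = -2 + (83*(-49))/4 = -2 + (¼)*(-4067) = -2 - 4067/4 = -4075/4 ≈ -1018.8)
E = 157365517/16331 (E = 9636 + 1/16331 = 157365517/16331 ≈ 9636.0)
√(n + E) = √(-4075/4 + 157365517/16331) = √(562913243/65324) = √9192936171433/32662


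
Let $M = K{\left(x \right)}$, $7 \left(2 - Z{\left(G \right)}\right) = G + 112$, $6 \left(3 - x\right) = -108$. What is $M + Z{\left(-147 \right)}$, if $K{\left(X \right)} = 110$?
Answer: $117$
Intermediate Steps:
$x = 21$ ($x = 3 - -18 = 3 + 18 = 21$)
$Z{\left(G \right)} = -14 - \frac{G}{7}$ ($Z{\left(G \right)} = 2 - \frac{G + 112}{7} = 2 - \frac{112 + G}{7} = 2 - \left(16 + \frac{G}{7}\right) = -14 - \frac{G}{7}$)
$M = 110$
$M + Z{\left(-147 \right)} = 110 - -7 = 110 + \left(-14 + 21\right) = 110 + 7 = 117$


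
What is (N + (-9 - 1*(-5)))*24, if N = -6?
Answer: -240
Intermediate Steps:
(N + (-9 - 1*(-5)))*24 = (-6 + (-9 - 1*(-5)))*24 = (-6 + (-9 + 5))*24 = (-6 - 4)*24 = -10*24 = -240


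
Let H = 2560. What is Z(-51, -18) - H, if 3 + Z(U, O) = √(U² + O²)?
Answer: -2563 + 15*√13 ≈ -2508.9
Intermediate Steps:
Z(U, O) = -3 + √(O² + U²) (Z(U, O) = -3 + √(U² + O²) = -3 + √(O² + U²))
Z(-51, -18) - H = (-3 + √((-18)² + (-51)²)) - 1*2560 = (-3 + √(324 + 2601)) - 2560 = (-3 + √2925) - 2560 = (-3 + 15*√13) - 2560 = -2563 + 15*√13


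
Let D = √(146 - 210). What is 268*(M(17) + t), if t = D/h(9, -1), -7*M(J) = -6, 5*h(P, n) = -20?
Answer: 1608/7 - 536*I ≈ 229.71 - 536.0*I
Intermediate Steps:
h(P, n) = -4 (h(P, n) = (⅕)*(-20) = -4)
D = 8*I (D = √(-64) = 8*I ≈ 8.0*I)
M(J) = 6/7 (M(J) = -⅐*(-6) = 6/7)
t = -2*I (t = (8*I)/(-4) = (8*I)*(-¼) = -2*I ≈ -2.0*I)
268*(M(17) + t) = 268*(6/7 - 2*I) = 1608/7 - 536*I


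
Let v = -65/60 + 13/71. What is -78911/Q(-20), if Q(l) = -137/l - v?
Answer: -84040215/8254 ≈ -10182.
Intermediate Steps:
v = -767/852 (v = -65*1/60 + 13*(1/71) = -13/12 + 13/71 = -767/852 ≈ -0.90023)
Q(l) = 767/852 - 137/l (Q(l) = -137/l - 1*(-767/852) = -137/l + 767/852 = 767/852 - 137/l)
-78911/Q(-20) = -78911/(767/852 - 137/(-20)) = -78911/(767/852 - 137*(-1/20)) = -78911/(767/852 + 137/20) = -78911/8254/1065 = -78911*1065/8254 = -84040215/8254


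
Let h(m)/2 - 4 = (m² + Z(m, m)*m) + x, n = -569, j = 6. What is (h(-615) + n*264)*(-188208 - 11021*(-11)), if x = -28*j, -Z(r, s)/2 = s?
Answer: 60747737138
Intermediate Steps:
Z(r, s) = -2*s
x = -168 (x = -28*6 = -168)
h(m) = -328 - 2*m² (h(m) = 8 + 2*((m² + (-2*m)*m) - 168) = 8 + 2*((m² - 2*m²) - 168) = 8 + 2*(-m² - 168) = 8 + 2*(-168 - m²) = 8 + (-336 - 2*m²) = -328 - 2*m²)
(h(-615) + n*264)*(-188208 - 11021*(-11)) = ((-328 - 2*(-615)²) - 569*264)*(-188208 - 11021*(-11)) = ((-328 - 2*378225) - 150216)*(-188208 + 121231) = ((-328 - 756450) - 150216)*(-66977) = (-756778 - 150216)*(-66977) = -906994*(-66977) = 60747737138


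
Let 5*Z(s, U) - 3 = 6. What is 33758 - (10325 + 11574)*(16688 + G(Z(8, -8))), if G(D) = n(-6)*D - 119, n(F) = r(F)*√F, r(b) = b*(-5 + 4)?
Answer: -362810773 - 1182546*I*√6/5 ≈ -3.6281e+8 - 5.7933e+5*I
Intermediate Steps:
r(b) = -b (r(b) = b*(-1) = -b)
Z(s, U) = 9/5 (Z(s, U) = ⅗ + (⅕)*6 = ⅗ + 6/5 = 9/5)
n(F) = -F^(3/2) (n(F) = (-F)*√F = -F^(3/2))
G(D) = -119 + 6*I*D*√6 (G(D) = (-(-6)^(3/2))*D - 119 = (-(-6)*I*√6)*D - 119 = (6*I*√6)*D - 119 = 6*I*D*√6 - 119 = -119 + 6*I*D*√6)
33758 - (10325 + 11574)*(16688 + G(Z(8, -8))) = 33758 - (10325 + 11574)*(16688 + (-119 + 6*I*(9/5)*√6)) = 33758 - 21899*(16688 + (-119 + 54*I*√6/5)) = 33758 - 21899*(16569 + 54*I*√6/5) = 33758 - (362844531 + 1182546*I*√6/5) = 33758 + (-362844531 - 1182546*I*√6/5) = -362810773 - 1182546*I*√6/5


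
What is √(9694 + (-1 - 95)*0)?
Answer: √9694 ≈ 98.458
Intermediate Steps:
√(9694 + (-1 - 95)*0) = √(9694 - 96*0) = √(9694 + 0) = √9694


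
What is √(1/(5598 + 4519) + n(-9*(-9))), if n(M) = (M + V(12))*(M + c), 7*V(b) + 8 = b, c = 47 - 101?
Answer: 2*√2761477064731/70819 ≈ 46.930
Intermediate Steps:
c = -54
V(b) = -8/7 + b/7
n(M) = (-54 + M)*(4/7 + M) (n(M) = (M + (-8/7 + (⅐)*12))*(M - 54) = (M + (-8/7 + 12/7))*(-54 + M) = (M + 4/7)*(-54 + M) = (4/7 + M)*(-54 + M) = (-54 + M)*(4/7 + M))
√(1/(5598 + 4519) + n(-9*(-9))) = √(1/(5598 + 4519) + (-216/7 + (-9*(-9))² - (-3366)*(-9)/7)) = √(1/10117 + (-216/7 + 81² - 374/7*81)) = √(1/10117 + (-216/7 + 6561 - 30294/7)) = √(1/10117 + 15417/7) = √(155973796/70819) = 2*√2761477064731/70819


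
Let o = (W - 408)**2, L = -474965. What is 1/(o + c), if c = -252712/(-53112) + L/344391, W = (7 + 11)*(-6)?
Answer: 254045761/67642066549112 ≈ 3.7557e-6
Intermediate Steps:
W = -108 (W = 18*(-6) = -108)
o = 266256 (o = (-108 - 408)**2 = (-516)**2 = 266256)
c = 858408296/254045761 (c = -252712/(-53112) - 474965/344391 = -252712*(-1/53112) - 474965*1/344391 = 31589/6639 - 474965/344391 = 858408296/254045761 ≈ 3.3790)
1/(o + c) = 1/(266256 + 858408296/254045761) = 1/(67642066549112/254045761) = 254045761/67642066549112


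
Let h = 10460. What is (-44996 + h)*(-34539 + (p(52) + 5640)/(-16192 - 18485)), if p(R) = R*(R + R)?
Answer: 13788152075912/11559 ≈ 1.1928e+9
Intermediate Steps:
p(R) = 2*R² (p(R) = R*(2*R) = 2*R²)
(-44996 + h)*(-34539 + (p(52) + 5640)/(-16192 - 18485)) = (-44996 + 10460)*(-34539 + (2*52² + 5640)/(-16192 - 18485)) = -34536*(-34539 + (2*2704 + 5640)/(-34677)) = -34536*(-34539 + (5408 + 5640)*(-1/34677)) = -34536*(-34539 + 11048*(-1/34677)) = -34536*(-34539 - 11048/34677) = -34536*(-1197719951/34677) = 13788152075912/11559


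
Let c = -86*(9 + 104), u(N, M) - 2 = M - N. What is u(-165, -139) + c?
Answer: -9690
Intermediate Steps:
u(N, M) = 2 + M - N (u(N, M) = 2 + (M - N) = 2 + M - N)
c = -9718 (c = -86*113 = -9718)
u(-165, -139) + c = (2 - 139 - 1*(-165)) - 9718 = (2 - 139 + 165) - 9718 = 28 - 9718 = -9690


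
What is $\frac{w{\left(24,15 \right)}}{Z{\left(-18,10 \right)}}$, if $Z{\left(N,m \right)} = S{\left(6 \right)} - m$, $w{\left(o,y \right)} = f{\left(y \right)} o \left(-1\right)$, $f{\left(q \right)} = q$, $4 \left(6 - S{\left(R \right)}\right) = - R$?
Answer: $144$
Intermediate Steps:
$S{\left(R \right)} = 6 + \frac{R}{4}$ ($S{\left(R \right)} = 6 - \frac{\left(-1\right) R}{4} = 6 + \frac{R}{4}$)
$w{\left(o,y \right)} = - o y$ ($w{\left(o,y \right)} = y o \left(-1\right) = o y \left(-1\right) = - o y$)
$Z{\left(N,m \right)} = \frac{15}{2} - m$ ($Z{\left(N,m \right)} = \left(6 + \frac{1}{4} \cdot 6\right) - m = \left(6 + \frac{3}{2}\right) - m = \frac{15}{2} - m$)
$\frac{w{\left(24,15 \right)}}{Z{\left(-18,10 \right)}} = \frac{\left(-1\right) 24 \cdot 15}{\frac{15}{2} - 10} = - \frac{360}{\frac{15}{2} - 10} = - \frac{360}{- \frac{5}{2}} = \left(-360\right) \left(- \frac{2}{5}\right) = 144$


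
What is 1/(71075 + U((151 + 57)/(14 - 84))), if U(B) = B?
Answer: 35/2487521 ≈ 1.4070e-5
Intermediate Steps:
1/(71075 + U((151 + 57)/(14 - 84))) = 1/(71075 + (151 + 57)/(14 - 84)) = 1/(71075 + 208/(-70)) = 1/(71075 + 208*(-1/70)) = 1/(71075 - 104/35) = 1/(2487521/35) = 35/2487521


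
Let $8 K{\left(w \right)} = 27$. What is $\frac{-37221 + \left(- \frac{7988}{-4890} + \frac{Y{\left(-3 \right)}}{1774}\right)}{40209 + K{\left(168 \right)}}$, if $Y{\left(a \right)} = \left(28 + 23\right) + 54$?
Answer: $- \frac{92249222828}{99667635255} \approx -0.92557$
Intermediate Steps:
$Y{\left(a \right)} = 105$ ($Y{\left(a \right)} = 51 + 54 = 105$)
$K{\left(w \right)} = \frac{27}{8}$ ($K{\left(w \right)} = \frac{1}{8} \cdot 27 = \frac{27}{8}$)
$\frac{-37221 + \left(- \frac{7988}{-4890} + \frac{Y{\left(-3 \right)}}{1774}\right)}{40209 + K{\left(168 \right)}} = \frac{-37221 + \left(- \frac{7988}{-4890} + \frac{105}{1774}\right)}{40209 + \frac{27}{8}} = \frac{-37221 + \left(\left(-7988\right) \left(- \frac{1}{4890}\right) + 105 \cdot \frac{1}{1774}\right)}{\frac{321699}{8}} = \left(-37221 + \left(\frac{3994}{2445} + \frac{105}{1774}\right)\right) \frac{8}{321699} = \left(-37221 + \frac{7342081}{4337430}\right) \frac{8}{321699} = \left(- \frac{161436139949}{4337430}\right) \frac{8}{321699} = - \frac{92249222828}{99667635255}$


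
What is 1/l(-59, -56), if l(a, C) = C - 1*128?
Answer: -1/184 ≈ -0.0054348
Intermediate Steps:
l(a, C) = -128 + C (l(a, C) = C - 128 = -128 + C)
1/l(-59, -56) = 1/(-128 - 56) = 1/(-184) = -1/184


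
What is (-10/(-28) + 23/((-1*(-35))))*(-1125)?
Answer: -15975/14 ≈ -1141.1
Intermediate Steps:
(-10/(-28) + 23/((-1*(-35))))*(-1125) = (-10*(-1/28) + 23/35)*(-1125) = (5/14 + 23*(1/35))*(-1125) = (5/14 + 23/35)*(-1125) = (71/70)*(-1125) = -15975/14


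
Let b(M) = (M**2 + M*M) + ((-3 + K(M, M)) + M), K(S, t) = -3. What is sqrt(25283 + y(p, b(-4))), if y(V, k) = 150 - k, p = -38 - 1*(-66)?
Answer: sqrt(25411) ≈ 159.41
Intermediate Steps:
p = 28 (p = -38 + 66 = 28)
b(M) = -6 + M + 2*M**2 (b(M) = (M**2 + M*M) + ((-3 - 3) + M) = (M**2 + M**2) + (-6 + M) = 2*M**2 + (-6 + M) = -6 + M + 2*M**2)
sqrt(25283 + y(p, b(-4))) = sqrt(25283 + (150 - (-6 - 4 + 2*(-4)**2))) = sqrt(25283 + (150 - (-6 - 4 + 2*16))) = sqrt(25283 + (150 - (-6 - 4 + 32))) = sqrt(25283 + (150 - 1*22)) = sqrt(25283 + (150 - 22)) = sqrt(25283 + 128) = sqrt(25411)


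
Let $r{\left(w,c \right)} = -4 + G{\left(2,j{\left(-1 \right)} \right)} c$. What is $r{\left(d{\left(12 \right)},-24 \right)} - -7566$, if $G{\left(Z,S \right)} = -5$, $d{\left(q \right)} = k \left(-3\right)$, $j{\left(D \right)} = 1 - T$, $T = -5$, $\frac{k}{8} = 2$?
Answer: $7682$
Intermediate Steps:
$k = 16$ ($k = 8 \cdot 2 = 16$)
$j{\left(D \right)} = 6$ ($j{\left(D \right)} = 1 - -5 = 1 + 5 = 6$)
$d{\left(q \right)} = -48$ ($d{\left(q \right)} = 16 \left(-3\right) = -48$)
$r{\left(w,c \right)} = -4 - 5 c$
$r{\left(d{\left(12 \right)},-24 \right)} - -7566 = \left(-4 - -120\right) - -7566 = \left(-4 + 120\right) + 7566 = 116 + 7566 = 7682$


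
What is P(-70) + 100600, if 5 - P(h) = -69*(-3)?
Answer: 100398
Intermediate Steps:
P(h) = -202 (P(h) = 5 - (-69)*(-3) = 5 - 1*207 = 5 - 207 = -202)
P(-70) + 100600 = -202 + 100600 = 100398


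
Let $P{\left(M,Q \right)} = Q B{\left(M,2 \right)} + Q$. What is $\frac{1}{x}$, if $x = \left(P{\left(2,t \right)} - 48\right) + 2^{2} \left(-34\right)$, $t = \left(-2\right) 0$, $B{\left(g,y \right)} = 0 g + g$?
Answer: $- \frac{1}{184} \approx -0.0054348$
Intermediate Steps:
$B{\left(g,y \right)} = g$ ($B{\left(g,y \right)} = 0 + g = g$)
$t = 0$
$P{\left(M,Q \right)} = Q + M Q$ ($P{\left(M,Q \right)} = Q M + Q = M Q + Q = Q + M Q$)
$x = -184$ ($x = \left(0 \left(1 + 2\right) - 48\right) + 2^{2} \left(-34\right) = \left(0 \cdot 3 - 48\right) + 4 \left(-34\right) = \left(0 - 48\right) - 136 = -48 - 136 = -184$)
$\frac{1}{x} = \frac{1}{-184} = - \frac{1}{184}$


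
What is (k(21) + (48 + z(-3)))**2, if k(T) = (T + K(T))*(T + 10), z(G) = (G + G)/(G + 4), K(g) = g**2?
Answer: 206324496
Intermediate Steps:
z(G) = 2*G/(4 + G) (z(G) = (2*G)/(4 + G) = 2*G/(4 + G))
k(T) = (10 + T)*(T + T**2) (k(T) = (T + T**2)*(T + 10) = (T + T**2)*(10 + T) = (10 + T)*(T + T**2))
(k(21) + (48 + z(-3)))**2 = (21*(10 + 21**2 + 11*21) + (48 + 2*(-3)/(4 - 3)))**2 = (21*(10 + 441 + 231) + (48 + 2*(-3)/1))**2 = (21*682 + (48 + 2*(-3)*1))**2 = (14322 + (48 - 6))**2 = (14322 + 42)**2 = 14364**2 = 206324496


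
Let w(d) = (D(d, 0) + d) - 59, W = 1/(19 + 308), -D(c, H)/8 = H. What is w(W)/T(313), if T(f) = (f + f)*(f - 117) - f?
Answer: -19292/40019241 ≈ -0.00048207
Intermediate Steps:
D(c, H) = -8*H
W = 1/327 ≈ 0.0030581
w(d) = -59 + d (w(d) = (-8*0 + d) - 59 = (0 + d) - 59 = d - 59 = -59 + d)
T(f) = -f + 2*f*(-117 + f) (T(f) = (2*f)*(-117 + f) - f = 2*f*(-117 + f) - f = -f + 2*f*(-117 + f))
w(W)/T(313) = (-59 + 1/327)/((313*(-235 + 2*313))) = -19292*1/(313*(-235 + 626))/327 = -19292/(327*(313*391)) = -19292/327/122383 = -19292/327*1/122383 = -19292/40019241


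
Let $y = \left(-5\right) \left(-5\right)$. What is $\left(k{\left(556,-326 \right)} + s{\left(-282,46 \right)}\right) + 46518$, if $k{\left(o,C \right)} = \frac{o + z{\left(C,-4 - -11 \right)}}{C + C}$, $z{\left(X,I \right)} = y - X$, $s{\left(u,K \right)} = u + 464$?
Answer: $\frac{30447493}{652} \approx 46699.0$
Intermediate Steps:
$y = 25$
$s{\left(u,K \right)} = 464 + u$
$z{\left(X,I \right)} = 25 - X$
$k{\left(o,C \right)} = \frac{25 + o - C}{2 C}$ ($k{\left(o,C \right)} = \frac{o - \left(-25 + C\right)}{C + C} = \frac{25 + o - C}{2 C}$)
$\left(k{\left(556,-326 \right)} + s{\left(-282,46 \right)}\right) + 46518 = \left(\frac{25 + 556 - -326}{2 \left(-326\right)} + \left(464 - 282\right)\right) + 46518 = \left(\frac{1}{2} \left(- \frac{1}{326}\right) \left(25 + 556 + 326\right) + 182\right) + 46518 = \left(\frac{1}{2} \left(- \frac{1}{326}\right) 907 + 182\right) + 46518 = \left(- \frac{907}{652} + 182\right) + 46518 = \frac{117757}{652} + 46518 = \frac{30447493}{652}$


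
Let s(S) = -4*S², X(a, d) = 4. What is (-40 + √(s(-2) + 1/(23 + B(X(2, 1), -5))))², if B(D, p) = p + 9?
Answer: (360 - I*√1293)²/81 ≈ 1584.0 - 319.63*I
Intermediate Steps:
B(D, p) = 9 + p
(-40 + √(s(-2) + 1/(23 + B(X(2, 1), -5))))² = (-40 + √(-4*(-2)² + 1/(23 + (9 - 5))))² = (-40 + √(-4*4 + 1/(23 + 4)))² = (-40 + √(-16 + 1/27))² = (-40 + √(-431/27))² = (-40 + I*√1293/9)²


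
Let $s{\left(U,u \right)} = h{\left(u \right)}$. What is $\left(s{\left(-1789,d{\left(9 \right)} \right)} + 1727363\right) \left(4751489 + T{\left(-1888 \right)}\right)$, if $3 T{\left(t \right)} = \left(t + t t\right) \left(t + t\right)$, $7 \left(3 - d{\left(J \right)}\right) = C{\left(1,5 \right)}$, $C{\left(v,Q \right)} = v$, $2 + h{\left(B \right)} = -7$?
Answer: $-7737587001882502$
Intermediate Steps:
$h{\left(B \right)} = -9$ ($h{\left(B \right)} = -2 - 7 = -9$)
$d{\left(J \right)} = \frac{20}{7}$ ($d{\left(J \right)} = 3 - \frac{1}{7} = \frac{20}{7}$)
$s{\left(U,u \right)} = -9$
$T{\left(t \right)} = \frac{2 t \left(t + t^{2}\right)}{3}$ ($T{\left(t \right)} = \frac{\left(t + t t\right) \left(t + t\right)}{3} = \frac{\left(t + t^{2}\right) 2 t}{3} = \frac{2 t \left(t + t^{2}\right)}{3}$)
$\left(s{\left(-1789,d{\left(9 \right)} \right)} + 1727363\right) \left(4751489 + T{\left(-1888 \right)}\right) = \left(-9 + 1727363\right) \left(4751489 + \frac{2 \left(-1888\right)^{2} \left(1 - 1888\right)}{3}\right) = 1727354 \left(4751489 + \frac{2}{3} \cdot 3564544 \left(-1887\right)\right) = 1727354 \left(4751489 - 4484196352\right) = 1727354 \left(-4479444863\right) = -7737587001882502$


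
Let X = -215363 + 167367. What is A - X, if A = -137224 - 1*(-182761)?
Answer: 93533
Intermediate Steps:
X = -47996
A = 45537 (A = -137224 + 182761 = 45537)
A - X = 45537 - 1*(-47996) = 45537 + 47996 = 93533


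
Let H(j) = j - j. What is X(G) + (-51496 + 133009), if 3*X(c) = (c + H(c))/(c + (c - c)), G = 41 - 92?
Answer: 244540/3 ≈ 81513.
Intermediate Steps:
H(j) = 0
G = -51
X(c) = ⅓ (X(c) = ((c + 0)/(c + (c - c)))/3 = (c/(c + 0))/3 = (c/c)/3 = (⅓)*1 = ⅓)
X(G) + (-51496 + 133009) = ⅓ + (-51496 + 133009) = ⅓ + 81513 = 244540/3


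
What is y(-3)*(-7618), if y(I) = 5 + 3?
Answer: -60944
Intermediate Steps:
y(I) = 8
y(-3)*(-7618) = 8*(-7618) = -60944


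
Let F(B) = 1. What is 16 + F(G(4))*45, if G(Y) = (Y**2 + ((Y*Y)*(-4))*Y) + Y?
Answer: 61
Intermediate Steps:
G(Y) = Y + Y**2 - 4*Y**3 (G(Y) = (Y**2 + (Y**2*(-4))*Y) + Y = (Y**2 + (-4*Y**2)*Y) + Y = (Y**2 - 4*Y**3) + Y = Y + Y**2 - 4*Y**3)
16 + F(G(4))*45 = 16 + 1*45 = 16 + 45 = 61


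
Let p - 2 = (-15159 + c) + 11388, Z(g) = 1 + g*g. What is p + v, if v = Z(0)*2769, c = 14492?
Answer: 13492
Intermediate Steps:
Z(g) = 1 + g**2
p = 10723 (p = 2 + ((-15159 + 14492) + 11388) = 2 + (-667 + 11388) = 2 + 10721 = 10723)
v = 2769 (v = (1 + 0**2)*2769 = (1 + 0)*2769 = 1*2769 = 2769)
p + v = 10723 + 2769 = 13492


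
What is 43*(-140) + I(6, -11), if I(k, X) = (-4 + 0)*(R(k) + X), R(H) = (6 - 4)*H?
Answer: -6024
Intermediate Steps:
R(H) = 2*H
I(k, X) = -8*k - 4*X (I(k, X) = (-4 + 0)*(2*k + X) = -4*(X + 2*k) = -8*k - 4*X)
43*(-140) + I(6, -11) = 43*(-140) + (-8*6 - 4*(-11)) = -6020 + (-48 + 44) = -6020 - 4 = -6024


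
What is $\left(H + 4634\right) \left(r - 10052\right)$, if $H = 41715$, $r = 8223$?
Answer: $-84772321$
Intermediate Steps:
$\left(H + 4634\right) \left(r - 10052\right) = \left(41715 + 4634\right) \left(8223 - 10052\right) = 46349 \left(-1829\right) = -84772321$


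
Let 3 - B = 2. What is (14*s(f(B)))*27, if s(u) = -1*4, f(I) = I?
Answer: -1512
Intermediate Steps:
B = 1 (B = 3 - 1*2 = 3 - 2 = 1)
s(u) = -4
(14*s(f(B)))*27 = (14*(-4))*27 = -56*27 = -1512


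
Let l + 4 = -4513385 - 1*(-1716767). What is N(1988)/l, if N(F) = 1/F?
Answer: -1/5559684536 ≈ -1.7987e-10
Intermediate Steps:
l = -2796622 (l = -4 + (-4513385 - 1*(-1716767)) = -4 + (-4513385 + 1716767) = -4 - 2796618 = -2796622)
N(1988)/l = 1/(1988*(-2796622)) = (1/1988)*(-1/2796622) = -1/5559684536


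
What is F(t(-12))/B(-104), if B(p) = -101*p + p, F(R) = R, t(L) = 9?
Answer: 9/10400 ≈ 0.00086538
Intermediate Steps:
B(p) = -100*p
F(t(-12))/B(-104) = 9/((-100*(-104))) = 9/10400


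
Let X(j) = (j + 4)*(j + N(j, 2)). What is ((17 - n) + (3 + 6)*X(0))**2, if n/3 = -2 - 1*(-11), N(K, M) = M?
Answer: 3844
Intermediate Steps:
n = 27 (n = 3*(-2 - 1*(-11)) = 3*(-2 + 11) = 3*9 = 27)
X(j) = (2 + j)*(4 + j) (X(j) = (j + 4)*(j + 2) = (4 + j)*(2 + j) = (2 + j)*(4 + j))
((17 - n) + (3 + 6)*X(0))**2 = ((17 - 1*27) + (3 + 6)*(8 + 0**2 + 6*0))**2 = ((17 - 27) + 9*(8 + 0 + 0))**2 = (-10 + 9*8)**2 = (-10 + 72)**2 = 62**2 = 3844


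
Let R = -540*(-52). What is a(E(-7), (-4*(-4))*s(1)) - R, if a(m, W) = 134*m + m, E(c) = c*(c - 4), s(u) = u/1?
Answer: -17685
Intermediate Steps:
s(u) = u (s(u) = u*1 = u)
R = 28080
E(c) = c*(-4 + c)
a(m, W) = 135*m
a(E(-7), (-4*(-4))*s(1)) - R = 135*(-7*(-4 - 7)) - 1*28080 = 135*(-7*(-11)) - 28080 = 135*77 - 28080 = 10395 - 28080 = -17685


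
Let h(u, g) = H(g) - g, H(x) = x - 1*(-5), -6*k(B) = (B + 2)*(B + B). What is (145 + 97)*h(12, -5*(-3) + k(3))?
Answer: 1210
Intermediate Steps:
k(B) = -B*(2 + B)/3 (k(B) = -(B + 2)*(B + B)/6 = -(2 + B)*2*B/6 = -B*(2 + B)/3)
H(x) = 5 + x (H(x) = x + 5 = 5 + x)
h(u, g) = 5 (h(u, g) = (5 + g) - g = 5)
(145 + 97)*h(12, -5*(-3) + k(3)) = (145 + 97)*5 = 242*5 = 1210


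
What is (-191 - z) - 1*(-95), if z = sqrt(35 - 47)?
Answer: -96 - 2*I*sqrt(3) ≈ -96.0 - 3.4641*I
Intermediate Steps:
z = 2*I*sqrt(3) (z = sqrt(-12) = 2*I*sqrt(3) ≈ 3.4641*I)
(-191 - z) - 1*(-95) = (-191 - 2*I*sqrt(3)) - 1*(-95) = (-191 - 2*I*sqrt(3)) + 95 = -96 - 2*I*sqrt(3)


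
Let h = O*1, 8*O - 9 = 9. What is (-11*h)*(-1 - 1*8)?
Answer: 891/4 ≈ 222.75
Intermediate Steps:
O = 9/4 (O = 9/8 + (⅛)*9 = 9/8 + 9/8 = 9/4 ≈ 2.2500)
h = 9/4 (h = (9/4)*1 = 9/4 ≈ 2.2500)
(-11*h)*(-1 - 1*8) = (-11*9/4)*(-1 - 1*8) = -99*(-1 - 8)/4 = -99/4*(-9) = 891/4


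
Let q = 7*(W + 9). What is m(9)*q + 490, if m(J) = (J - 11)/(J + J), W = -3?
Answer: 1456/3 ≈ 485.33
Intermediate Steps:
m(J) = (-11 + J)/(2*J) (m(J) = (-11 + J)/((2*J)) = (-11 + J)*(1/(2*J)) = (-11 + J)/(2*J))
q = 42 (q = 7*(-3 + 9) = 7*6 = 42)
m(9)*q + 490 = ((½)*(-11 + 9)/9)*42 + 490 = ((½)*(⅑)*(-2))*42 + 490 = -⅑*42 + 490 = -14/3 + 490 = 1456/3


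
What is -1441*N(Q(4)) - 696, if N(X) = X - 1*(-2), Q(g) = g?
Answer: -9342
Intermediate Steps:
N(X) = 2 + X (N(X) = X + 2 = 2 + X)
-1441*N(Q(4)) - 696 = -1441*(2 + 4) - 696 = -1441*6 - 696 = -8646 - 696 = -9342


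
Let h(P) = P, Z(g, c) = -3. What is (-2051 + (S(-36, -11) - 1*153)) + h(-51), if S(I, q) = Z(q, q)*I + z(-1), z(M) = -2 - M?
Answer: -2148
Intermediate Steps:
S(I, q) = -1 - 3*I (S(I, q) = -3*I + (-2 - 1*(-1)) = -3*I + (-2 + 1) = -3*I - 1 = -1 - 3*I)
(-2051 + (S(-36, -11) - 1*153)) + h(-51) = (-2051 + ((-1 - 3*(-36)) - 1*153)) - 51 = (-2051 + ((-1 + 108) - 153)) - 51 = (-2051 + (107 - 153)) - 51 = (-2051 - 46) - 51 = -2097 - 51 = -2148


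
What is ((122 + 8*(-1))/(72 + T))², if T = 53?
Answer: 12996/15625 ≈ 0.83174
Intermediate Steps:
((122 + 8*(-1))/(72 + T))² = ((122 + 8*(-1))/(72 + 53))² = ((122 - 8)/125)² = (114*(1/125))² = (114/125)² = 12996/15625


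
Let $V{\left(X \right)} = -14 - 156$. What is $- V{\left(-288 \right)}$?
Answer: $170$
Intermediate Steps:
$V{\left(X \right)} = -170$
$- V{\left(-288 \right)} = \left(-1\right) \left(-170\right) = 170$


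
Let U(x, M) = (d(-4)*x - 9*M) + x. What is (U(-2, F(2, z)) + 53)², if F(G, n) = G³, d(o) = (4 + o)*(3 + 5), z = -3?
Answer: 441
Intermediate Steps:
d(o) = 32 + 8*o (d(o) = (4 + o)*8 = 32 + 8*o)
U(x, M) = x - 9*M (U(x, M) = ((32 + 8*(-4))*x - 9*M) + x = ((32 - 32)*x - 9*M) + x = (0*x - 9*M) + x = (0 - 9*M) + x = -9*M + x = x - 9*M)
(U(-2, F(2, z)) + 53)² = ((-2 - 9*2³) + 53)² = ((-2 - 9*8) + 53)² = ((-2 - 72) + 53)² = (-74 + 53)² = (-21)² = 441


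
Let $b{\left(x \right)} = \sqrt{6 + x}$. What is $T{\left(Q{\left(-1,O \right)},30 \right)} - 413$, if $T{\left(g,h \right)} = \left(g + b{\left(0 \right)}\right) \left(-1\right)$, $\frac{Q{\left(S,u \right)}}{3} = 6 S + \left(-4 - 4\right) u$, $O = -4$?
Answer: $-491 - \sqrt{6} \approx -493.45$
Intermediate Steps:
$Q{\left(S,u \right)} = - 24 u + 18 S$ ($Q{\left(S,u \right)} = 3 \left(6 S + \left(-4 - 4\right) u\right) = 3 \left(6 S - 8 u\right) = 3 \left(- 8 u + 6 S\right) = - 24 u + 18 S$)
$T{\left(g,h \right)} = - g - \sqrt{6}$ ($T{\left(g,h \right)} = \left(g + \sqrt{6 + 0}\right) \left(-1\right) = \left(g + \sqrt{6}\right) \left(-1\right) = - g - \sqrt{6}$)
$T{\left(Q{\left(-1,O \right)},30 \right)} - 413 = \left(- (\left(-24\right) \left(-4\right) + 18 \left(-1\right)) - \sqrt{6}\right) - 413 = \left(- (96 - 18) - \sqrt{6}\right) - 413 = \left(\left(-1\right) 78 - \sqrt{6}\right) - 413 = \left(-78 - \sqrt{6}\right) - 413 = -491 - \sqrt{6}$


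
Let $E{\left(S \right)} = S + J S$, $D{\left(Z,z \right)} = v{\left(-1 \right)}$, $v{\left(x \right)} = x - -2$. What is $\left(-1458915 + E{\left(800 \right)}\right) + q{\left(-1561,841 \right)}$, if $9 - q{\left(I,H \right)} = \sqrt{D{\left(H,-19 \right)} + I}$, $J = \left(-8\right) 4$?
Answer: $-1483706 - 2 i \sqrt{390} \approx -1.4837 \cdot 10^{6} - 39.497 i$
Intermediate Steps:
$v{\left(x \right)} = 2 + x$ ($v{\left(x \right)} = x + 2 = 2 + x$)
$D{\left(Z,z \right)} = 1$ ($D{\left(Z,z \right)} = 2 - 1 = 1$)
$J = -32$
$q{\left(I,H \right)} = 9 - \sqrt{1 + I}$
$E{\left(S \right)} = - 31 S$ ($E{\left(S \right)} = S - 32 S = - 31 S$)
$\left(-1458915 + E{\left(800 \right)}\right) + q{\left(-1561,841 \right)} = \left(-1458915 - 24800\right) + \left(9 - \sqrt{1 - 1561}\right) = \left(-1458915 - 24800\right) + \left(9 - \sqrt{-1560}\right) = -1483715 + \left(9 - 2 i \sqrt{390}\right) = -1483706 - 2 i \sqrt{390}$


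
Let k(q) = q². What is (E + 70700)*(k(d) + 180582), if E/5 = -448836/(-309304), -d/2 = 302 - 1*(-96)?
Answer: 2225817546130255/38663 ≈ 5.7570e+10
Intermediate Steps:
d = -796 (d = -2*(302 - 1*(-96)) = -2*(302 + 96) = -2*398 = -796)
E = 561045/77326 (E = 5*(-448836/(-309304)) = 5*(-448836*(-1/309304)) = 5*(112209/77326) = 561045/77326 ≈ 7.2556)
(E + 70700)*(k(d) + 180582) = (561045/77326 + 70700)*((-796)² + 180582) = 5467509245*(633616 + 180582)/77326 = (5467509245/77326)*814198 = 2225817546130255/38663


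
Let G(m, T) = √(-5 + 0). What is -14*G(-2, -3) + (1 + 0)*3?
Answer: 3 - 14*I*√5 ≈ 3.0 - 31.305*I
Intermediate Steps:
G(m, T) = I*√5 (G(m, T) = √(-5) = I*√5)
-14*G(-2, -3) + (1 + 0)*3 = -14*I*√5 + (1 + 0)*3 = -14*I*√5 + 1*3 = -14*I*√5 + 3 = 3 - 14*I*√5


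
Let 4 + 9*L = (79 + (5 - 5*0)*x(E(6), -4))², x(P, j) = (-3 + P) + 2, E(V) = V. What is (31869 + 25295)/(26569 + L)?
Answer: 171492/83311 ≈ 2.0585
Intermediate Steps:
x(P, j) = -1 + P
L = 3604/3 (L = -4/9 + (79 + (5 - 5*0)*(-1 + 6))²/9 = -4/9 + (79 + (5 + 0)*5)²/9 = -4/9 + (79 + 5*5)²/9 = -4/9 + (79 + 25)²/9 = -4/9 + (⅑)*104² = -4/9 + (⅑)*10816 = -4/9 + 10816/9 = 3604/3 ≈ 1201.3)
(31869 + 25295)/(26569 + L) = (31869 + 25295)/(26569 + 3604/3) = 57164/(83311/3) = 57164*(3/83311) = 171492/83311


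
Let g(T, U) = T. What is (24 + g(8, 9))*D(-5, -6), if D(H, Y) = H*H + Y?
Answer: 608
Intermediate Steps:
D(H, Y) = Y + H**2 (D(H, Y) = H**2 + Y = Y + H**2)
(24 + g(8, 9))*D(-5, -6) = (24 + 8)*(-6 + (-5)**2) = 32*(-6 + 25) = 32*19 = 608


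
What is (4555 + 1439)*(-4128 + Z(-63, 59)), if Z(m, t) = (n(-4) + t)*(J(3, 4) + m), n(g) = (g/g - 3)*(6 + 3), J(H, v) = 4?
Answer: -39242718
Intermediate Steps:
n(g) = -18 (n(g) = (1 - 3)*9 = -2*9 = -18)
Z(m, t) = (-18 + t)*(4 + m)
(4555 + 1439)*(-4128 + Z(-63, 59)) = (4555 + 1439)*(-4128 + (-72 - 18*(-63) + 4*59 - 63*59)) = 5994*(-4128 + (-72 + 1134 + 236 - 3717)) = 5994*(-4128 - 2419) = 5994*(-6547) = -39242718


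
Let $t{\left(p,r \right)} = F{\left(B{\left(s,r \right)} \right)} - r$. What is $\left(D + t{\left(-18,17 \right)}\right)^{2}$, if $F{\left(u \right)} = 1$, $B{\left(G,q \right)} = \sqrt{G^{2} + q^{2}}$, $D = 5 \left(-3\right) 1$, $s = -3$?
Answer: $961$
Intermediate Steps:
$D = -15$ ($D = \left(-15\right) 1 = -15$)
$t{\left(p,r \right)} = 1 - r$
$\left(D + t{\left(-18,17 \right)}\right)^{2} = \left(-15 + \left(1 - 17\right)\right)^{2} = \left(-15 - 16\right)^{2} = \left(-31\right)^{2} = 961$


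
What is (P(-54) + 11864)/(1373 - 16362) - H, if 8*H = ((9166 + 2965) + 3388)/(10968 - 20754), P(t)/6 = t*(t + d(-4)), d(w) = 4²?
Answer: -79051257/55878992 ≈ -1.4147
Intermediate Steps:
d(w) = 16
P(t) = 6*t*(16 + t) (P(t) = 6*(t*(t + 16)) = 6*(t*(16 + t)) = 6*t*(16 + t))
H = -739/3728 (H = (((9166 + 2965) + 3388)/(10968 - 20754))/8 = ((12131 + 3388)/(-9786))/8 = (15519*(-1/9786))/8 = (⅛)*(-739/466) = -739/3728 ≈ -0.19823)
(P(-54) + 11864)/(1373 - 16362) - H = (6*(-54)*(16 - 54) + 11864)/(1373 - 16362) - 1*(-739/3728) = (6*(-54)*(-38) + 11864)/(-14989) + 739/3728 = (12312 + 11864)*(-1/14989) + 739/3728 = 24176*(-1/14989) + 739/3728 = -24176/14989 + 739/3728 = -79051257/55878992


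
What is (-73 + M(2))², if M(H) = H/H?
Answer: 5184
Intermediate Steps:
M(H) = 1
(-73 + M(2))² = (-73 + 1)² = (-72)² = 5184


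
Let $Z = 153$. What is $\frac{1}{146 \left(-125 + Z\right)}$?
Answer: $\frac{1}{4088} \approx 0.00024462$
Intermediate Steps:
$\frac{1}{146 \left(-125 + Z\right)} = \frac{1}{146 \left(-125 + 153\right)} = \frac{1}{146 \cdot 28} = \frac{1}{4088}$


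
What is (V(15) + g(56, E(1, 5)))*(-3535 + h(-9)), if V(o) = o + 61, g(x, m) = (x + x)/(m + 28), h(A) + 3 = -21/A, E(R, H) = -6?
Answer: -9461444/33 ≈ -2.8671e+5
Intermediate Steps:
h(A) = -3 - 21/A
g(x, m) = 2*x/(28 + m) (g(x, m) = (2*x)/(28 + m) = 2*x/(28 + m))
V(o) = 61 + o
(V(15) + g(56, E(1, 5)))*(-3535 + h(-9)) = ((61 + 15) + 2*56/(28 - 6))*(-3535 + (-3 - 21/(-9))) = (76 + 2*56/22)*(-3535 + (-3 - 21*(-1/9))) = (76 + 2*56*(1/22))*(-3535 + (-3 + 7/3)) = (76 + 56/11)*(-3535 - 2/3) = (892/11)*(-10607/3) = -9461444/33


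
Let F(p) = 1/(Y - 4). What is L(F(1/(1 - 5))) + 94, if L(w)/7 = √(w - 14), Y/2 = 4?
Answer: 94 + 7*I*√55/2 ≈ 94.0 + 25.957*I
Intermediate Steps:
Y = 8 (Y = 2*4 = 8)
F(p) = ¼ (F(p) = 1/(8 - 4) = 1/4 = ¼)
L(w) = 7*√(-14 + w) (L(w) = 7*√(w - 14) = 7*√(-14 + w))
L(F(1/(1 - 5))) + 94 = 7*√(-14 + ¼) + 94 = 7*√(-55/4) + 94 = 7*(I*√55/2) + 94 = 7*I*√55/2 + 94 = 94 + 7*I*√55/2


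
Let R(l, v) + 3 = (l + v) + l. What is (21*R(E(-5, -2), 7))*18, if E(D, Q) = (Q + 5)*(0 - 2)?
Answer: -3024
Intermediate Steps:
E(D, Q) = -10 - 2*Q (E(D, Q) = (5 + Q)*(-2) = -10 - 2*Q)
R(l, v) = -3 + v + 2*l (R(l, v) = -3 + ((l + v) + l) = -3 + (v + 2*l) = -3 + v + 2*l)
(21*R(E(-5, -2), 7))*18 = (21*(-3 + 7 + 2*(-10 - 2*(-2))))*18 = (21*(-3 + 7 + 2*(-10 + 4)))*18 = (21*(-3 + 7 + 2*(-6)))*18 = (21*(-3 + 7 - 12))*18 = (21*(-8))*18 = -168*18 = -3024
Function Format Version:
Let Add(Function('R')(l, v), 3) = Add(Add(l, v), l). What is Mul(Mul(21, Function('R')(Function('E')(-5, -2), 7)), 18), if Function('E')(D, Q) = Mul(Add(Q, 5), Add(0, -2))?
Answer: -3024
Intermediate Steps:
Function('E')(D, Q) = Add(-10, Mul(-2, Q)) (Function('E')(D, Q) = Mul(Add(5, Q), -2) = Add(-10, Mul(-2, Q)))
Function('R')(l, v) = Add(-3, v, Mul(2, l)) (Function('R')(l, v) = Add(-3, Add(Add(l, v), l)) = Add(-3, Add(v, Mul(2, l))) = Add(-3, v, Mul(2, l)))
Mul(Mul(21, Function('R')(Function('E')(-5, -2), 7)), 18) = Mul(Mul(21, Add(-3, 7, Mul(2, Add(-10, Mul(-2, -2))))), 18) = Mul(Mul(21, Add(-3, 7, Mul(2, Add(-10, 4)))), 18) = Mul(Mul(21, Add(-3, 7, Mul(2, -6))), 18) = Mul(Mul(21, Add(-3, 7, -12)), 18) = Mul(Mul(21, -8), 18) = Mul(-168, 18) = -3024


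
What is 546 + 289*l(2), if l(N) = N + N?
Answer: 1702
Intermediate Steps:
l(N) = 2*N
546 + 289*l(2) = 546 + 289*(2*2) = 546 + 289*4 = 546 + 1156 = 1702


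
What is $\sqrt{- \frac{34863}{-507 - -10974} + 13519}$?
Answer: $\frac{\sqrt{164527877130}}{3489} \approx 116.26$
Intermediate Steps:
$\sqrt{- \frac{34863}{-507 - -10974} + 13519} = \sqrt{- \frac{34863}{-507 + 10974} + 13519} = \sqrt{- \frac{34863}{10467} + 13519} = \sqrt{\left(-34863\right) \frac{1}{10467} + 13519} = \sqrt{- \frac{11621}{3489} + 13519} = \sqrt{\frac{47156170}{3489}} = \frac{\sqrt{164527877130}}{3489}$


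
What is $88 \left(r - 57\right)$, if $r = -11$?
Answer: $-5984$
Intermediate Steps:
$88 \left(r - 57\right) = 88 \left(-11 - 57\right) = 88 \left(-68\right) = -5984$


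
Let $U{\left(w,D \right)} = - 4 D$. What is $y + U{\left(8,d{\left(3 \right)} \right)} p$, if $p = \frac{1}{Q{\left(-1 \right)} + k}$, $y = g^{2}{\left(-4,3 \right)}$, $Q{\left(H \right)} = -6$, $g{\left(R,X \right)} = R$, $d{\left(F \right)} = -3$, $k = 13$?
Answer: $\frac{124}{7} \approx 17.714$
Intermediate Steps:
$y = 16$ ($y = \left(-4\right)^{2} = 16$)
$p = \frac{1}{7}$ ($p = \frac{1}{-6 + 13} = \frac{1}{7} \approx 0.14286$)
$y + U{\left(8,d{\left(3 \right)} \right)} p = 16 + \left(-4\right) \left(-3\right) \frac{1}{7} = 16 + 12 \cdot \frac{1}{7} = 16 + \frac{12}{7} = \frac{124}{7}$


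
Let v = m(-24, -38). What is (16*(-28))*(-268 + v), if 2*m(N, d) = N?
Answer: 125440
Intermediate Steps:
m(N, d) = N/2
v = -12 (v = (½)*(-24) = -12)
(16*(-28))*(-268 + v) = (16*(-28))*(-268 - 12) = -448*(-280) = 125440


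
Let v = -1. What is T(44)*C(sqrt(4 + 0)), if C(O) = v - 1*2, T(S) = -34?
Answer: 102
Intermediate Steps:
C(O) = -3 (C(O) = -1 - 1*2 = -1 - 2 = -3)
T(44)*C(sqrt(4 + 0)) = -34*(-3) = 102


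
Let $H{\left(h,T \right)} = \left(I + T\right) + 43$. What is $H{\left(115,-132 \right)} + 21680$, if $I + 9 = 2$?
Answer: $21584$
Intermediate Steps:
$I = -7$ ($I = -9 + 2 = -7$)
$H{\left(h,T \right)} = 36 + T$ ($H{\left(h,T \right)} = \left(-7 + T\right) + 43 = 36 + T$)
$H{\left(115,-132 \right)} + 21680 = \left(36 - 132\right) + 21680 = -96 + 21680 = 21584$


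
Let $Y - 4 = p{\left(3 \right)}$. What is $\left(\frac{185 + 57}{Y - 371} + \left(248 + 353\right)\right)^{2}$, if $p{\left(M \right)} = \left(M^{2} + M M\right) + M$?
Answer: $\frac{10785237904}{29929} \approx 3.6036 \cdot 10^{5}$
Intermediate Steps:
$p{\left(M \right)} = M + 2 M^{2}$ ($p{\left(M \right)} = \left(M^{2} + M^{2}\right) + M = 2 M^{2} + M = M + 2 M^{2}$)
$Y = 25$ ($Y = 4 + 3 \left(1 + 2 \cdot 3\right) = 4 + 3 \left(1 + 6\right) = 4 + 3 \cdot 7 = 4 + 21 = 25$)
$\left(\frac{185 + 57}{Y - 371} + \left(248 + 353\right)\right)^{2} = \left(\frac{185 + 57}{25 - 371} + \left(248 + 353\right)\right)^{2} = \left(\frac{242}{-346} + 601\right)^{2} = \left(242 \left(- \frac{1}{346}\right) + 601\right)^{2} = \left(- \frac{121}{173} + 601\right)^{2} = \left(\frac{103852}{173}\right)^{2} = \frac{10785237904}{29929}$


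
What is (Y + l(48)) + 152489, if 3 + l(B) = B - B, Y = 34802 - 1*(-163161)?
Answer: 350449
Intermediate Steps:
Y = 197963 (Y = 34802 + 163161 = 197963)
l(B) = -3 (l(B) = -3 + (B - B) = -3 + 0 = -3)
(Y + l(48)) + 152489 = (197963 - 3) + 152489 = 197960 + 152489 = 350449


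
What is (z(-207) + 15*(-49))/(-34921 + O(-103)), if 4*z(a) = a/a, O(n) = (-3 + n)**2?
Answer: 2939/94740 ≈ 0.031022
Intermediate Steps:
z(a) = 1/4 (z(a) = (a/a)/4 = (1/4)*1 = 1/4)
(z(-207) + 15*(-49))/(-34921 + O(-103)) = (1/4 + 15*(-49))/(-34921 + (-3 - 103)**2) = (1/4 - 735)/(-34921 + (-106)**2) = -2939/(4*(-34921 + 11236)) = -2939/4/(-23685) = -2939/4*(-1/23685) = 2939/94740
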